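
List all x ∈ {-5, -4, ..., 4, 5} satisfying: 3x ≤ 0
Holds for: {-5, -4, -3, -2, -1, 0}
Fails for: {1, 2, 3, 4, 5}

Answer: {-5, -4, -3, -2, -1, 0}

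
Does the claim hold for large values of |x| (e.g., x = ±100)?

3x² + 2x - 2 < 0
x = 100: LHS = 3·100² + 2·100 - 2 = 30198; 30198 < 0 — FAILS
x = -100: LHS = 3·(-100)² + 2·(-100) - 2 = 29798; 29798 < 0 — FAILS

Answer: No, fails for both x = 100 and x = -100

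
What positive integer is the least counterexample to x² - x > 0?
Testing positive integers:
x = 1: LHS = 1² - 1 = 0; 0 > 0 — FAILS  ← smallest positive counterexample

Answer: x = 1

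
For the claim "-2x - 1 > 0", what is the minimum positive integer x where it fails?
Testing positive integers:
x = 1: LHS = -2·1 - 1 = -3; -3 > 0 — FAILS  ← smallest positive counterexample

Answer: x = 1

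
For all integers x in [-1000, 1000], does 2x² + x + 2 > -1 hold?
Over all integers in [-1000, 1000], LHS − RHS is smallest at x = 0, where it equals 3:
x = 0: LHS = 2·0² + 0 + 2 = 2; 2 > -1 — holds
At the ends of the range:
x = -1000: LHS = 2·(-1000)² + (-1000) + 2 = 1999002; 1999002 > -1 — holds
x = 1000: LHS = 2·1000² + 1000 + 2 = 2001002; 2001002 > -1 — holds
Hence LHS − RHS is never zero or negative, i.e. LHS > RHS throughout, so the relation holds for every integer in [-1000, 1000].

No counterexample exists.

Answer: True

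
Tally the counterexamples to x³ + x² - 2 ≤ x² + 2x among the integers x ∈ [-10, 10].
Counterexamples in [-10, 10]: {2, 3, 4, 5, 6, 7, 8, 9, 10}.

Counting them gives 9 values.

Answer: 9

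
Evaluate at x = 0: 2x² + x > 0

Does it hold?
x = 0: LHS = 2·0² + 0 = 0; 0 > 0 — FAILS

The relation fails at x = 0, so x = 0 is a counterexample.

Answer: No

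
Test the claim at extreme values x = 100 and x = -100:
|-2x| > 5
x = 100: LHS = |-2·100| = |-200| = 200; 200 > 5 — holds
x = -100: LHS = |-2·(-100)| = |200| = 200; 200 > 5 — holds

Answer: Yes, holds for both x = 100 and x = -100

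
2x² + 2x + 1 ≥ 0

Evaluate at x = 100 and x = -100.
x = 100: LHS = 2·100² + 2·100 + 1 = 20201; 20201 ≥ 0 — holds
x = -100: LHS = 2·(-100)² + 2·(-100) + 1 = 19801; 19801 ≥ 0 — holds

Answer: Yes, holds for both x = 100 and x = -100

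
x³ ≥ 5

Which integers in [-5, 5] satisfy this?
Holds for: {2, 3, 4, 5}
Fails for: {-5, -4, -3, -2, -1, 0, 1}

Answer: {2, 3, 4, 5}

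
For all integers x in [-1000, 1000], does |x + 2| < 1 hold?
The claim fails at x = 0:
x = 0: LHS = |0 + 2| = |2| = 2; 2 < 1 — FAILS

Because a single integer refutes it, the statement is false.

Answer: False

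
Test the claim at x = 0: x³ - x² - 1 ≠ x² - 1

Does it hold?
x = 0: LHS = 0³ - 0² - 1 = -1, RHS = 0² - 1 = -1; -1 ≠ -1 — FAILS

The relation fails at x = 0, so x = 0 is a counterexample.

Answer: No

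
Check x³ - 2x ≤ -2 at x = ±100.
x = 100: LHS = 100³ - 2·100 = 999800; 999800 ≤ -2 — FAILS
x = -100: LHS = (-100)³ - 2·(-100) = -999800; -999800 ≤ -2 — holds

Answer: Partially: fails for x = 100, holds for x = -100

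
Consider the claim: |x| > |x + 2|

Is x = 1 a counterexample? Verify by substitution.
Substitute x = 1 into the relation:
x = 1: LHS = |1| = 1, RHS = |1 + 2| = |3| = 3; 1 > 3 — FAILS

Since the claim fails at x = 1, this value is a counterexample.

Answer: Yes, x = 1 is a counterexample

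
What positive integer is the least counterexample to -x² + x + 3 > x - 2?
Testing positive integers:
x = 1: LHS = -1² + 1 + 3 = 3, RHS = 1 - 2 = -1; 3 > -1 — holds
x = 2: LHS = -2² + 2 + 3 = 1, RHS = 2 - 2 = 0; 1 > 0 — holds
x = 3: LHS = -3² + 3 + 3 = -3, RHS = 3 - 2 = 1; -3 > 1 — FAILS  ← smallest positive counterexample

Answer: x = 3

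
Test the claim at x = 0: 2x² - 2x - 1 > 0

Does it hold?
x = 0: LHS = 2·0² - 2·0 - 1 = -1; -1 > 0 — FAILS

The relation fails at x = 0, so x = 0 is a counterexample.

Answer: No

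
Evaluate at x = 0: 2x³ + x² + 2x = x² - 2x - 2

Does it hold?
x = 0: LHS = 2·0³ + 0² + 2·0 = 0, RHS = 0² - 2·0 - 2 = -2; 0 = -2 — FAILS

The relation fails at x = 0, so x = 0 is a counterexample.

Answer: No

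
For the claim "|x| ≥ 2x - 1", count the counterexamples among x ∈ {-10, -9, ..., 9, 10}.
Counterexamples in [-10, 10]: {2, 3, 4, 5, 6, 7, 8, 9, 10}.

Counting them gives 9 values.

Answer: 9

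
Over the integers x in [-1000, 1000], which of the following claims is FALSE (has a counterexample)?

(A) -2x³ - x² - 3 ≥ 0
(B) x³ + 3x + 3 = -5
(A) x = 0: LHS = -2·0³ - 0² - 3 = -3; -3 ≥ 0 — FAILS
(B) x = 0: LHS = 0³ + 3·0 + 3 = 3; 3 = -5 — FAILS

Answer: Both A and B are false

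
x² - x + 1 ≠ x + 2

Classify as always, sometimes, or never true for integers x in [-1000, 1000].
Track d = LHS − RHS over the integers in [-1000, 1000]. Equality would need d = 0, but d changes sign only between consecutive integers, jumping over 0:
x = -1: LHS = (-1)² - (-1) + 1 = 3, RHS = (-1) + 2 = 1; 3 ≠ 1 — holds  (d = 2)
x = 0: LHS = 0² - 0 + 1 = 1, RHS = 0 + 2 = 2; 1 ≠ 2 — holds  (d = -1)
x = 2: LHS = 2² - 2 + 1 = 3, RHS = 2 + 2 = 4; 3 ≠ 4 — holds  (d = -1)
x = 3: LHS = 3² - 3 + 1 = 7, RHS = 3 + 2 = 5; 7 ≠ 5 — holds  (d = 2)
Away from these crossings d keeps a constant sign, and checking every integer in [-1000, 1000] confirms d ≠ 0 throughout. Hence the two sides are never equal, so the relation holds for every integer in [-1000, 1000].

No counterexample exists.

Answer: Always true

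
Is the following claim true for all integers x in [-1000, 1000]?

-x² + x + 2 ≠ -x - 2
Track d = LHS − RHS over the integers in [-1000, 1000]. Equality would need d = 0, but d changes sign only between consecutive integers, jumping over 0:
x = -2: LHS = -(-2)² + (-2) + 2 = -4, RHS = -(-2) - 2 = 0; -4 ≠ 0 — holds  (d = -4)
x = -1: LHS = -(-1)² + (-1) + 2 = 0, RHS = -(-1) - 2 = -1; 0 ≠ -1 — holds  (d = 1)
x = 3: LHS = -3² + 3 + 2 = -4, RHS = -3 - 2 = -5; -4 ≠ -5 — holds  (d = 1)
x = 4: LHS = -4² + 4 + 2 = -10, RHS = -4 - 2 = -6; -10 ≠ -6 — holds  (d = -4)
Away from these crossings d keeps a constant sign, and checking every integer in [-1000, 1000] confirms d ≠ 0 throughout. Hence the two sides are never equal, so the relation holds for every integer in [-1000, 1000].

No counterexample exists.

Answer: True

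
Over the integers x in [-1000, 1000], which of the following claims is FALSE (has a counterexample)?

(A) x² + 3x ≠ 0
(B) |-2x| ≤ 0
(A) x = 0: LHS = 0² + 3·0 = 0; 0 ≠ 0 — FAILS
(B) x = 1: LHS = |-2·1| = |-2| = 2; 2 ≤ 0 — FAILS

Answer: Both A and B are false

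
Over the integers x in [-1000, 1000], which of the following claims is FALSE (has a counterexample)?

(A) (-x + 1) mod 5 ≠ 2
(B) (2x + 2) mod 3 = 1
(A) x = -1: LHS = (-(-1) + 1) mod 5 = 2 mod 5 = 2; 2 ≠ 2 — FAILS
(B) x = 0: LHS = (2·0 + 2) mod 3 = 2 mod 3 = 2; 2 = 1 — FAILS

Answer: Both A and B are false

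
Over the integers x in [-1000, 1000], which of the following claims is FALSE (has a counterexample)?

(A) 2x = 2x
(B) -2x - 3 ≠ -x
(A) LHS − RHS = 0 at every integer in [-1000, 1000]; the two sides always agree. For instance:
x = -1000: LHS = 2·(-1000) = -2000, RHS = 2·(-1000) = -2000; -2000 = -2000 — holds
x = 0: LHS = 2·0 = 0, RHS = 2·0 = 0; 0 = 0 — holds
x = 1000: LHS = 2·1000 = 2000, RHS = 2·1000 = 2000; 2000 = 2000 — holds
The sides are never unequal, so the relation holds for every integer in [-1000, 1000].

(B) x = -3: LHS = -2·(-3) - 3 = 3, RHS = -(-3) = 3; 3 ≠ 3 — FAILS

Only (B) has a counterexample.

Answer: B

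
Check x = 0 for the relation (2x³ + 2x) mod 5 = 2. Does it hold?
x = 0: LHS = (2·0³ + 2·0) mod 5 = 0 mod 5 = 0; 0 = 2 — FAILS

The relation fails at x = 0, so x = 0 is a counterexample.

Answer: No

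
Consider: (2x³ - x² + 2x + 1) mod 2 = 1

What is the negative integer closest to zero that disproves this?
Testing negative integers from -1 downward:
x = -1: LHS = (2·(-1)³ - (-1)² + 2·(-1) + 1) mod 2 = (-4) mod 2 = 0; 0 = 1 — FAILS  ← closest negative counterexample to 0

Answer: x = -1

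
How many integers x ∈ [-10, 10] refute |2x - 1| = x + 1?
Counterexamples in [-10, 10]: {-10, -9, -8, -7, -6, -5, -4, -3, -2, -1, 1, 3, 4, 5, 6, 7, 8, 9, 10}.

Counting them gives 19 values.

Answer: 19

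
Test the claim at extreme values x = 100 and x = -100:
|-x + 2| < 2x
x = 100: LHS = |-100 + 2| = |-98| = 98, RHS = 2·100 = 200; 98 < 200 — holds
x = -100: LHS = |-(-100) + 2| = |102| = 102, RHS = 2·(-100) = -200; 102 < -200 — FAILS

Answer: Partially: holds for x = 100, fails for x = -100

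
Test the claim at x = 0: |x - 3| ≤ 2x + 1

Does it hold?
x = 0: LHS = |0 - 3| = |-3| = 3, RHS = 2·0 + 1 = 1; 3 ≤ 1 — FAILS

The relation fails at x = 0, so x = 0 is a counterexample.

Answer: No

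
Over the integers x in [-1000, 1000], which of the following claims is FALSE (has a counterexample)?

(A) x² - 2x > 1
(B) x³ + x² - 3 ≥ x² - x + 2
(A) x = 0: LHS = 0² - 2·0 = 0; 0 > 1 — FAILS
(B) x = 0: LHS = 0³ + 0² - 3 = -3, RHS = 0² - 0 + 2 = 2; -3 ≥ 2 — FAILS

Answer: Both A and B are false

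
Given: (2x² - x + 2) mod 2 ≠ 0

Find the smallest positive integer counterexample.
Testing positive integers:
x = 1: LHS = (2·1² - 1 + 2) mod 2 = 3 mod 2 = 1; 1 ≠ 0 — holds
x = 2: LHS = (2·2² - 2 + 2) mod 2 = 8 mod 2 = 0; 0 ≠ 0 — FAILS  ← smallest positive counterexample

Answer: x = 2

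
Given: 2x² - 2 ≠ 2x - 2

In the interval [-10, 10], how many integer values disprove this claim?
Counterexamples in [-10, 10]: {0, 1}.

Counting them gives 2 values.

Answer: 2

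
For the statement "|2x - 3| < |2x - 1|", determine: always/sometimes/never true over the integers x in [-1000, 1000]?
Holds at x = 2: LHS = |2·2 - 3| = |1| = 1, RHS = |2·2 - 1| = |3| = 3; 1 < 3 — holds
Fails at x = 0: LHS = |2·0 - 3| = |-3| = 3, RHS = |2·0 - 1| = |-1| = 1; 3 < 1 — FAILS
It is satisfied by some integers in the range but not all.

Answer: Sometimes true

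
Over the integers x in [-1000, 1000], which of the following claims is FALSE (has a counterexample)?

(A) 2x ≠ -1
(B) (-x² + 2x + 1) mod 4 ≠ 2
(A) Track d = LHS − RHS over the integers in [-1000, 1000]. Equality would need d = 0, but d changes sign only between consecutive integers, jumping over 0:
x = -1: LHS = 2·(-1) = -2; -2 ≠ -1 — holds  (d = -1)
x = 0: LHS = 2·0 = 0; 0 ≠ -1 — holds  (d = 1)
Away from these crossings d keeps a constant sign, and checking every integer in [-1000, 1000] confirms d ≠ 0 throughout. Hence the two sides are never equal, so the relation holds for every integer in [-1000, 1000].

(B) x = 1: LHS = (-1² + 2·1 + 1) mod 4 = 2 mod 4 = 2; 2 ≠ 2 — FAILS

Only (B) has a counterexample.

Answer: B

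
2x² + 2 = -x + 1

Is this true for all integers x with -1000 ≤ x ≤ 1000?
The claim fails at x = 0:
x = 0: LHS = 2·0² + 2 = 2, RHS = -0 + 1 = 1; 2 = 1 — FAILS

Because a single integer refutes it, the statement is false.

Answer: False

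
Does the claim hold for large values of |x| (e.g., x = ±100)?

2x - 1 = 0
x = 100: LHS = 2·100 - 1 = 199; 199 = 0 — FAILS
x = -100: LHS = 2·(-100) - 1 = -201; -201 = 0 — FAILS

Answer: No, fails for both x = 100 and x = -100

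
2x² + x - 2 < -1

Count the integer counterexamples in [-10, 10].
Counterexamples in [-10, 10]: {-10, -9, -8, -7, -6, -5, -4, -3, -2, -1, 1, 2, 3, 4, 5, 6, 7, 8, 9, 10}.

Counting them gives 20 values.

Answer: 20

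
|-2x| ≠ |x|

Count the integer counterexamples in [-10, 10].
Counterexamples in [-10, 10]: {0}.

Counting them gives 1 values.

Answer: 1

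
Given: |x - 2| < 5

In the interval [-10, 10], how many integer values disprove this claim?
Counterexamples in [-10, 10]: {-10, -9, -8, -7, -6, -5, -4, -3, 7, 8, 9, 10}.

Counting them gives 12 values.

Answer: 12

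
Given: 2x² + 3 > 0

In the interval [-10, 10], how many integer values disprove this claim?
Over all integers in [-10, 10], LHS − RHS is smallest at x = 0, where it equals 3:
x = 0: LHS = 2·0² + 3 = 3; 3 > 0 — holds
At the ends of the range:
x = -10: LHS = 2·(-10)² + 3 = 203; 203 > 0 — holds
x = 10: LHS = 2·10² + 3 = 203; 203 > 0 — holds
Hence LHS − RHS is never zero or negative, i.e. LHS > RHS throughout, so the relation holds for every integer in [-10, 10].

No counterexample appears in that range.

Answer: 0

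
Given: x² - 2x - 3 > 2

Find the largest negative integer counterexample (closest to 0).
Testing negative integers from -1 downward:
x = -1: LHS = (-1)² - 2·(-1) - 3 = 0; 0 > 2 — FAILS  ← closest negative counterexample to 0

Answer: x = -1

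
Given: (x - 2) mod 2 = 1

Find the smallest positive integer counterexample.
Testing positive integers:
x = 1: LHS = (1 - 2) mod 2 = (-1) mod 2 = 1; 1 = 1 — holds
x = 2: LHS = (2 - 2) mod 2 = 0 mod 2 = 0; 0 = 1 — FAILS  ← smallest positive counterexample

Answer: x = 2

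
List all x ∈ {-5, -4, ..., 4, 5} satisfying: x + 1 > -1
Holds for: {-1, 0, 1, 2, 3, 4, 5}
Fails for: {-5, -4, -3, -2}

Answer: {-1, 0, 1, 2, 3, 4, 5}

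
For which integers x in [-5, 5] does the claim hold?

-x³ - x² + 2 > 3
Holds for: {-5, -4, -3, -2}
Fails for: {-1, 0, 1, 2, 3, 4, 5}

Answer: {-5, -4, -3, -2}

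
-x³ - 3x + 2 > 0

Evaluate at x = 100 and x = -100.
x = 100: LHS = -100³ - 3·100 + 2 = -1000298; -1000298 > 0 — FAILS
x = -100: LHS = -(-100)³ - 3·(-100) + 2 = 1000302; 1000302 > 0 — holds

Answer: Partially: fails for x = 100, holds for x = -100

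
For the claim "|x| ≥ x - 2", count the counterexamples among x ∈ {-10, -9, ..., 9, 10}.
Over all integers in [-10, 10], LHS − RHS is smallest at x = 0, where it equals 2:
x = 0: LHS = |0| = 0, RHS = 0 - 2 = -2; 0 ≥ -2 — holds
At the ends of the range:
x = -10: LHS = |-10| = 10, RHS = (-10) - 2 = -12; 10 ≥ -12 — holds
x = 10: LHS = |10| = 10, RHS = 10 - 2 = 8; 10 ≥ 8 — holds
Hence LHS − RHS is never negative, i.e. LHS ≥ RHS throughout, so the relation holds for every integer in [-10, 10].

No counterexample appears in that range.

Answer: 0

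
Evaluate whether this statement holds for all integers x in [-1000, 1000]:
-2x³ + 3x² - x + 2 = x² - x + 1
The claim fails at x = 0:
x = 0: LHS = -2·0³ + 3·0² - 0 + 2 = 2, RHS = 0² - 0 + 1 = 1; 2 = 1 — FAILS

Because a single integer refutes it, the statement is false.

Answer: False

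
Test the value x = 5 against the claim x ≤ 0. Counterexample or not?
Substitute x = 5 into the relation:
x = 5: 5 ≤ 0 — FAILS

Since the claim fails at x = 5, this value is a counterexample.

Answer: Yes, x = 5 is a counterexample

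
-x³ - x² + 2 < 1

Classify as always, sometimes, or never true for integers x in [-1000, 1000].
Holds at x = 1: LHS = -1³ - 1² + 2 = 0; 0 < 1 — holds
Fails at x = 0: LHS = -0³ - 0² + 2 = 2; 2 < 1 — FAILS
It is satisfied by some integers in the range but not all.

Answer: Sometimes true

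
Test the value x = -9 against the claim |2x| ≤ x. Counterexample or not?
Substitute x = -9 into the relation:
x = -9: LHS = |2·(-9)| = |-18| = 18; 18 ≤ -9 — FAILS

Since the claim fails at x = -9, this value is a counterexample.

Answer: Yes, x = -9 is a counterexample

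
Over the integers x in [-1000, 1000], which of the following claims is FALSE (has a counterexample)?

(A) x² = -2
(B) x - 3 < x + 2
(A) x = 0: LHS = 0² = 0; 0 = -2 — FAILS

(B) Over all integers in [-1000, 1000], LHS − RHS is largest at x = 0, where it equals -5:
x = 0: LHS = 0 - 3 = -3, RHS = 0 + 2 = 2; -3 < 2 — holds
At the ends of the range:
x = -1000: LHS = (-1000) - 3 = -1003, RHS = (-1000) + 2 = -998; -1003 < -998 — holds
x = 1000: LHS = 1000 - 3 = 997, RHS = 1000 + 2 = 1002; 997 < 1002 — holds
Hence LHS − RHS is never zero or positive, i.e. LHS < RHS throughout, so the relation holds for every integer in [-1000, 1000].

Only (A) has a counterexample.

Answer: A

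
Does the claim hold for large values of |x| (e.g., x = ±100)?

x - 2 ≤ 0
x = 100: LHS = 100 - 2 = 98; 98 ≤ 0 — FAILS
x = -100: LHS = (-100) - 2 = -102; -102 ≤ 0 — holds

Answer: Partially: fails for x = 100, holds for x = -100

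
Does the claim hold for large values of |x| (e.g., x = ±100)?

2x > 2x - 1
x = 100: LHS = 2·100 = 200, RHS = 2·100 - 1 = 199; 200 > 199 — holds
x = -100: LHS = 2·(-100) = -200, RHS = 2·(-100) - 1 = -201; -200 > -201 — holds

Answer: Yes, holds for both x = 100 and x = -100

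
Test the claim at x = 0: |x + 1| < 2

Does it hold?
x = 0: LHS = |0 + 1| = |1| = 1; 1 < 2 — holds

The relation is satisfied at x = 0.

Answer: Yes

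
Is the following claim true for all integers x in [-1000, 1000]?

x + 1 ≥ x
Over all integers in [-1000, 1000], LHS − RHS is smallest at x = 0, where it equals 1:
x = 0: LHS = 0 + 1 = 1; 1 ≥ 0 — holds
At the ends of the range:
x = -1000: LHS = (-1000) + 1 = -999; -999 ≥ -1000 — holds
x = 1000: LHS = 1000 + 1 = 1001; 1001 ≥ 1000 — holds
Hence LHS − RHS is never negative, i.e. LHS ≥ RHS throughout, so the relation holds for every integer in [-1000, 1000].

No counterexample exists.

Answer: True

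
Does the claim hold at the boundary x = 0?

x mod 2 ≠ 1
x = 0: LHS = 0 mod 2 = 0; 0 ≠ 1 — holds

The relation is satisfied at x = 0.

Answer: Yes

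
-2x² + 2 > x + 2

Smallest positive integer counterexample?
Testing positive integers:
x = 1: LHS = -2·1² + 2 = 0, RHS = 1 + 2 = 3; 0 > 3 — FAILS  ← smallest positive counterexample

Answer: x = 1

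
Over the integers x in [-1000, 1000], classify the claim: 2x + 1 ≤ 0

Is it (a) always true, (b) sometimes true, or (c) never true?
Holds at x = -1: LHS = 2·(-1) + 1 = -1; -1 ≤ 0 — holds
Fails at x = 0: LHS = 2·0 + 1 = 1; 1 ≤ 0 — FAILS
It is satisfied by some integers in the range but not all.

Answer: Sometimes true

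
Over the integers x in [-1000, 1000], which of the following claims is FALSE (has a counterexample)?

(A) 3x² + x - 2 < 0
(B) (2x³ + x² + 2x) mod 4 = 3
(A) x = 1: LHS = 3·1² + 1 - 2 = 2; 2 < 0 — FAILS
(B) x = 0: LHS = (2·0³ + 0² + 2·0) mod 4 = 0 mod 4 = 0; 0 = 3 — FAILS

Answer: Both A and B are false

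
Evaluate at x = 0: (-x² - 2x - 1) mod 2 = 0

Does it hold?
x = 0: LHS = (-0² - 2·0 - 1) mod 2 = (-1) mod 2 = 1; 1 = 0 — FAILS

The relation fails at x = 0, so x = 0 is a counterexample.

Answer: No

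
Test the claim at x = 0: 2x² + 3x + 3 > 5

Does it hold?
x = 0: LHS = 2·0² + 3·0 + 3 = 3; 3 > 5 — FAILS

The relation fails at x = 0, so x = 0 is a counterexample.

Answer: No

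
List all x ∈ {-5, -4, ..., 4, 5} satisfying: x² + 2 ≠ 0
Over all integers in [-5, 5], LHS − RHS is always positive; it is smallest at x = 0, where it equals 2:
x = 0: LHS = 0² + 2 = 2; 2 ≠ 0 — holds
At the ends of the range:
x = -5: LHS = (-5)² + 2 = 27; 27 ≠ 0 — holds
x = 5: LHS = 5² + 2 = 27; 27 ≠ 0 — holds
Hence LHS − RHS is never 0, i.e. the two sides are never equal, so the relation holds for every integer in [-5, 5].

Answer: All integers in [-5, 5]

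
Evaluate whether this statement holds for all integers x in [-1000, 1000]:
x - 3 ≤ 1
The claim fails at x = 5:
x = 5: LHS = 5 - 3 = 2; 2 ≤ 1 — FAILS

Because a single integer refutes it, the statement is false.

Answer: False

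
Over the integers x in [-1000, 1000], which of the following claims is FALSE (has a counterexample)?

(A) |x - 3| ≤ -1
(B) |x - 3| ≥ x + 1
(A) x = 0: LHS = |0 - 3| = |-3| = 3; 3 ≤ -1 — FAILS
(B) x = 2: LHS = |2 - 3| = |-1| = 1, RHS = 2 + 1 = 3; 1 ≥ 3 — FAILS

Answer: Both A and B are false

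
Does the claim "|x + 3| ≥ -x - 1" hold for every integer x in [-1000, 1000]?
The claim fails at x = -3:
x = -3: LHS = |(-3) + 3| = |0| = 0, RHS = -(-3) - 1 = 2; 0 ≥ 2 — FAILS

Because a single integer refutes it, the statement is false.

Answer: False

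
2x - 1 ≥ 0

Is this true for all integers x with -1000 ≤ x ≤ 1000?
The claim fails at x = 0:
x = 0: LHS = 2·0 - 1 = -1; -1 ≥ 0 — FAILS

Because a single integer refutes it, the statement is false.

Answer: False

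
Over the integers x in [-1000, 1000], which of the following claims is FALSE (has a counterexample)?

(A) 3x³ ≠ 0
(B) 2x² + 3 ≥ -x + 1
(A) x = 0: LHS = 3·0³ = 0; 0 ≠ 0 — FAILS

(B) Over all integers in [-1000, 1000], LHS − RHS is smallest at x = 0, where it equals 2:
x = 0: LHS = 2·0² + 3 = 3, RHS = -0 + 1 = 1; 3 ≥ 1 — holds
At the ends of the range:
x = -1000: LHS = 2·(-1000)² + 3 = 2000003, RHS = -(-1000) + 1 = 1001; 2000003 ≥ 1001 — holds
x = 1000: LHS = 2·1000² + 3 = 2000003, RHS = -1000 + 1 = -999; 2000003 ≥ -999 — holds
Hence LHS − RHS is never negative, i.e. LHS ≥ RHS throughout, so the relation holds for every integer in [-1000, 1000].

Only (A) has a counterexample.

Answer: A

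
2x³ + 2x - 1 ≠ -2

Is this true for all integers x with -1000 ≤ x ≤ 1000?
Track d = LHS − RHS over the integers in [-1000, 1000]. Equality would need d = 0, but d changes sign only between consecutive integers, jumping over 0:
x = -1: LHS = 2·(-1)³ + 2·(-1) - 1 = -5; -5 ≠ -2 — holds  (d = -3)
x = 0: LHS = 2·0³ + 2·0 - 1 = -1; -1 ≠ -2 — holds  (d = 1)
Away from these crossings d keeps a constant sign, and checking every integer in [-1000, 1000] confirms d ≠ 0 throughout. Hence the two sides are never equal, so the relation holds for every integer in [-1000, 1000].

No counterexample exists.

Answer: True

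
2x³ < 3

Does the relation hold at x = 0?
x = 0: LHS = 2·0³ = 0; 0 < 3 — holds

The relation is satisfied at x = 0.

Answer: Yes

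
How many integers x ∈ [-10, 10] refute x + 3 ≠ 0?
Counterexamples in [-10, 10]: {-3}.

Counting them gives 1 values.

Answer: 1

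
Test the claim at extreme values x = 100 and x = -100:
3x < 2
x = 100: LHS = 3·100 = 300; 300 < 2 — FAILS
x = -100: LHS = 3·(-100) = -300; -300 < 2 — holds

Answer: Partially: fails for x = 100, holds for x = -100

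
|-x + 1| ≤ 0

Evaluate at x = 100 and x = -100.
x = 100: LHS = |-100 + 1| = |-99| = 99; 99 ≤ 0 — FAILS
x = -100: LHS = |-(-100) + 1| = |101| = 101; 101 ≤ 0 — FAILS

Answer: No, fails for both x = 100 and x = -100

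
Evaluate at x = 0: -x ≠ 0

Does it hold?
x = 0: LHS = -0 = 0; 0 ≠ 0 — FAILS

The relation fails at x = 0, so x = 0 is a counterexample.

Answer: No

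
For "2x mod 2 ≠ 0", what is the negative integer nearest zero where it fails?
Testing negative integers from -1 downward:
x = -1: LHS = (2·(-1)) mod 2 = (-2) mod 2 = 0; 0 ≠ 0 — FAILS  ← closest negative counterexample to 0

Answer: x = -1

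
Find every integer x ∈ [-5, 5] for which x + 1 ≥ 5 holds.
Holds for: {4, 5}
Fails for: {-5, -4, -3, -2, -1, 0, 1, 2, 3}

Answer: {4, 5}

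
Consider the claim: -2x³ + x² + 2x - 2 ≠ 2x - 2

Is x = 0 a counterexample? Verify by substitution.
Substitute x = 0 into the relation:
x = 0: LHS = -2·0³ + 0² + 2·0 - 2 = -2, RHS = 2·0 - 2 = -2; -2 ≠ -2 — FAILS

Since the claim fails at x = 0, this value is a counterexample.

Answer: Yes, x = 0 is a counterexample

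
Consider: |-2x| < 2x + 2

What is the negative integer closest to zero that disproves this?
Testing negative integers from -1 downward:
x = -1: LHS = |-2·(-1)| = |2| = 2, RHS = 2·(-1) + 2 = 0; 2 < 0 — FAILS  ← closest negative counterexample to 0

Answer: x = -1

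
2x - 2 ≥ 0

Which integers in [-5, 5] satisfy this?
Holds for: {1, 2, 3, 4, 5}
Fails for: {-5, -4, -3, -2, -1, 0}

Answer: {1, 2, 3, 4, 5}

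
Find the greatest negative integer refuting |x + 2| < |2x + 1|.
Testing negative integers from -1 downward:
x = -1: LHS = |(-1) + 2| = |1| = 1, RHS = |2·(-1) + 1| = |-1| = 1; 1 < 1 — FAILS  ← closest negative counterexample to 0

Answer: x = -1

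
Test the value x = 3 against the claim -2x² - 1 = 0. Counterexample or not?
Substitute x = 3 into the relation:
x = 3: LHS = -2·3² - 1 = -19; -19 = 0 — FAILS

Since the claim fails at x = 3, this value is a counterexample.

Answer: Yes, x = 3 is a counterexample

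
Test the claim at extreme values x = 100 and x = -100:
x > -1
x = 100: 100 > -1 — holds
x = -100: -100 > -1 — FAILS

Answer: Partially: holds for x = 100, fails for x = -100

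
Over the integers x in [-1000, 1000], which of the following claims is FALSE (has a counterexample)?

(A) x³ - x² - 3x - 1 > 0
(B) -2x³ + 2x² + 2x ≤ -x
(A) x = 0: LHS = 0³ - 0² - 3·0 - 1 = -1; -1 > 0 — FAILS
(B) x = 1: LHS = -2·1³ + 2·1² + 2·1 = 2; 2 ≤ -1 — FAILS

Answer: Both A and B are false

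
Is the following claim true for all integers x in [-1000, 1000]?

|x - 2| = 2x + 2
The claim fails at x = 1:
x = 1: LHS = |1 - 2| = |-1| = 1, RHS = 2·1 + 2 = 4; 1 = 4 — FAILS

Because a single integer refutes it, the statement is false.

Answer: False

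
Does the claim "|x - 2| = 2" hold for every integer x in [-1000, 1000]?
The claim fails at x = 1:
x = 1: LHS = |1 - 2| = |-1| = 1; 1 = 2 — FAILS

Because a single integer refutes it, the statement is false.

Answer: False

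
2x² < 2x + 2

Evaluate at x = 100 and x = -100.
x = 100: LHS = 2·100² = 20000, RHS = 2·100 + 2 = 202; 20000 < 202 — FAILS
x = -100: LHS = 2·(-100)² = 20000, RHS = 2·(-100) + 2 = -198; 20000 < -198 — FAILS

Answer: No, fails for both x = 100 and x = -100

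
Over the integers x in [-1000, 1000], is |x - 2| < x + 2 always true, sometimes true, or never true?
Holds at x = 1: LHS = |1 - 2| = |-1| = 1, RHS = 1 + 2 = 3; 1 < 3 — holds
Fails at x = 0: LHS = |0 - 2| = |-2| = 2, RHS = 0 + 2 = 2; 2 < 2 — FAILS
It is satisfied by some integers in the range but not all.

Answer: Sometimes true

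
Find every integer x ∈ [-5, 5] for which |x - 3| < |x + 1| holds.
Holds for: {2, 3, 4, 5}
Fails for: {-5, -4, -3, -2, -1, 0, 1}

Answer: {2, 3, 4, 5}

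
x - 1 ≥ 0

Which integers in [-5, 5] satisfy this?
Holds for: {1, 2, 3, 4, 5}
Fails for: {-5, -4, -3, -2, -1, 0}

Answer: {1, 2, 3, 4, 5}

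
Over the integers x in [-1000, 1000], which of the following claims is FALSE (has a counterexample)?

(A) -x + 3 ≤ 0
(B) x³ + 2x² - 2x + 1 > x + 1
(A) x = 0: LHS = -0 + 3 = 3; 3 ≤ 0 — FAILS
(B) x = 0: LHS = 0³ + 2·0² - 2·0 + 1 = 1, RHS = 0 + 1 = 1; 1 > 1 — FAILS

Answer: Both A and B are false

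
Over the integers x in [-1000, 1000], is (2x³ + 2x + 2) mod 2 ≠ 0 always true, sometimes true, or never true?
For a polynomial with integer coefficients, its value mod 2 depends only on x mod 2, so it suffices to check one representative of each residue class, x = 0, 1:
x = 0: LHS = (2·0³ + 2·0 + 2) mod 2 = 2 mod 2 = 0; 0 ≠ 0 — FAILS
x = 1: LHS = (2·1³ + 2·1 + 2) mod 2 = 6 mod 2 = 0; 0 ≠ 0 — FAILS
The relation fails in every residue class, so the claimed relation (≠) fails for every integer in [-1000, 1000].

No integer in the range satisfies it.

Answer: Never true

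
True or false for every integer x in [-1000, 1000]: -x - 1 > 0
The claim fails at x = 0:
x = 0: LHS = -0 - 1 = -1; -1 > 0 — FAILS

Because a single integer refutes it, the statement is false.

Answer: False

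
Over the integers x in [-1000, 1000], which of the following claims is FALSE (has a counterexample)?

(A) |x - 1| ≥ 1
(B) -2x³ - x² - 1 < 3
(A) x = 1: LHS = |1 - 1| = |0| = 0; 0 ≥ 1 — FAILS
(B) x = -2: LHS = -2·(-2)³ - (-2)² - 1 = 11; 11 < 3 — FAILS

Answer: Both A and B are false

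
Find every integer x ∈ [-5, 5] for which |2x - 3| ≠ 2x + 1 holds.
Track d = LHS − RHS over the integers in [-5, 5]. Equality would need d = 0, but d changes sign only between consecutive integers, jumping over 0:
x = 0: LHS = |2·0 - 3| = |-3| = 3, RHS = 2·0 + 1 = 1; 3 ≠ 1 — holds  (d = 2)
x = 1: LHS = |2·1 - 3| = |-1| = 1, RHS = 2·1 + 1 = 3; 1 ≠ 3 — holds  (d = -2)
Away from these crossings d keeps a constant sign, and checking every integer in [-5, 5] confirms d ≠ 0 throughout. Hence the two sides are never equal, so the relation holds for every integer in [-5, 5].

Answer: All integers in [-5, 5]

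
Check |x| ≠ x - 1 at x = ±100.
x = 100: LHS = |100| = 100, RHS = 100 - 1 = 99; 100 ≠ 99 — holds
x = -100: LHS = |-100| = 100, RHS = (-100) - 1 = -101; 100 ≠ -101 — holds

Answer: Yes, holds for both x = 100 and x = -100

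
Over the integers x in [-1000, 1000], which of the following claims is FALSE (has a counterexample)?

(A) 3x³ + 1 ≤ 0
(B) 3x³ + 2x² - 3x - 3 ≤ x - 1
(A) x = 0: LHS = 3·0³ + 1 = 1; 1 ≤ 0 — FAILS
(B) x = -1: LHS = 3·(-1)³ + 2·(-1)² - 3·(-1) - 3 = -1, RHS = (-1) - 1 = -2; -1 ≤ -2 — FAILS

Answer: Both A and B are false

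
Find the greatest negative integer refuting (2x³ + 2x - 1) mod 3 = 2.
Testing negative integers from -1 downward:
x = -1: LHS = (2·(-1)³ + 2·(-1) - 1) mod 3 = (-5) mod 3 = 1; 1 = 2 — FAILS  ← closest negative counterexample to 0

Answer: x = -1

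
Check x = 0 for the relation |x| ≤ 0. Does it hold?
x = 0: LHS = |0| = 0; 0 ≤ 0 — holds

The relation is satisfied at x = 0.

Answer: Yes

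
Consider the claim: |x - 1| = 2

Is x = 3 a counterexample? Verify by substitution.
Substitute x = 3 into the relation:
x = 3: LHS = |3 - 1| = |2| = 2; 2 = 2 — holds

The claim holds here, so x = 3 is not a counterexample. (A counterexample exists elsewhere, e.g. x = 0.)

Answer: No, x = 3 is not a counterexample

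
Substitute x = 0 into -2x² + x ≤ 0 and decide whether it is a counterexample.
Substitute x = 0 into the relation:
x = 0: LHS = -2·0² + 0 = 0; 0 ≤ 0 — holds

The relation holds at x = 0, so it is not a counterexample.

Answer: No, x = 0 is not a counterexample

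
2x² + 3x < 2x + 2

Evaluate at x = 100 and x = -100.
x = 100: LHS = 2·100² + 3·100 = 20300, RHS = 2·100 + 2 = 202; 20300 < 202 — FAILS
x = -100: LHS = 2·(-100)² + 3·(-100) = 19700, RHS = 2·(-100) + 2 = -198; 19700 < -198 — FAILS

Answer: No, fails for both x = 100 and x = -100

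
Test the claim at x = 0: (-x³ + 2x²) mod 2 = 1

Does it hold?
x = 0: LHS = (-0³ + 2·0²) mod 2 = 0 mod 2 = 0; 0 = 1 — FAILS

The relation fails at x = 0, so x = 0 is a counterexample.

Answer: No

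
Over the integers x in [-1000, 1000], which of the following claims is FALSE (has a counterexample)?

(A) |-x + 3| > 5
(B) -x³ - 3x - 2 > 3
(A) x = 0: LHS = |-0 + 3| = |3| = 3; 3 > 5 — FAILS
(B) x = 0: LHS = -0³ - 3·0 - 2 = -2; -2 > 3 — FAILS

Answer: Both A and B are false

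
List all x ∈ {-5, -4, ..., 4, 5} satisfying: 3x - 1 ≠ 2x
Holds for: {-5, -4, -3, -2, -1, 0, 2, 3, 4, 5}
Fails for: {1}

Answer: {-5, -4, -3, -2, -1, 0, 2, 3, 4, 5}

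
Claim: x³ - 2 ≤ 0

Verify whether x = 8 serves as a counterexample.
Substitute x = 8 into the relation:
x = 8: LHS = 8³ - 2 = 510; 510 ≤ 0 — FAILS

Since the claim fails at x = 8, this value is a counterexample.

Answer: Yes, x = 8 is a counterexample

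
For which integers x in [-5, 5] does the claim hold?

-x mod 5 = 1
Holds for: {-1, 4}
Fails for: {-5, -4, -3, -2, 0, 1, 2, 3, 5}

Answer: {-1, 4}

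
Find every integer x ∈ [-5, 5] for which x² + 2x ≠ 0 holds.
Holds for: {-5, -4, -3, -1, 1, 2, 3, 4, 5}
Fails for: {-2, 0}

Answer: {-5, -4, -3, -1, 1, 2, 3, 4, 5}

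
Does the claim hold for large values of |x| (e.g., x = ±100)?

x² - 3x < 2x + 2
x = 100: LHS = 100² - 3·100 = 9700, RHS = 2·100 + 2 = 202; 9700 < 202 — FAILS
x = -100: LHS = (-100)² - 3·(-100) = 10300, RHS = 2·(-100) + 2 = -198; 10300 < -198 — FAILS

Answer: No, fails for both x = 100 and x = -100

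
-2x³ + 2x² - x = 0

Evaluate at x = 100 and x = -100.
x = 100: LHS = -2·100³ + 2·100² - 100 = -1980100; -1980100 = 0 — FAILS
x = -100: LHS = -2·(-100)³ + 2·(-100)² - (-100) = 2020100; 2020100 = 0 — FAILS

Answer: No, fails for both x = 100 and x = -100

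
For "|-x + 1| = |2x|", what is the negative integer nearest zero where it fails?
Testing negative integers from -1 downward:
x = -1: LHS = |-(-1) + 1| = |2| = 2, RHS = |2·(-1)| = |-2| = 2; 2 = 2 — holds
x = -2: LHS = |-(-2) + 1| = |3| = 3, RHS = |2·(-2)| = |-4| = 4; 3 = 4 — FAILS  ← closest negative counterexample to 0

Answer: x = -2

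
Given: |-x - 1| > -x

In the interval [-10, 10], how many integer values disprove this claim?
Counterexamples in [-10, 10]: {-10, -9, -8, -7, -6, -5, -4, -3, -2, -1}.

Counting them gives 10 values.

Answer: 10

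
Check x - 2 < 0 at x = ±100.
x = 100: LHS = 100 - 2 = 98; 98 < 0 — FAILS
x = -100: LHS = (-100) - 2 = -102; -102 < 0 — holds

Answer: Partially: fails for x = 100, holds for x = -100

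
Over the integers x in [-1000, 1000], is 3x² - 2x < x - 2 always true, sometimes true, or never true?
Over all integers in [-1000, 1000], LHS − RHS is smallest at x = 0, where it equals 2:
x = 0: LHS = 3·0² - 2·0 = 0, RHS = 0 - 2 = -2; 0 < -2 — FAILS
At the ends of the range:
x = -1000: LHS = 3·(-1000)² - 2·(-1000) = 3002000, RHS = (-1000) - 2 = -1002; 3002000 < -1002 — FAILS
x = 1000: LHS = 3·1000² - 2·1000 = 2998000, RHS = 1000 - 2 = 998; 2998000 < 998 — FAILS
Hence LHS − RHS is never negative, i.e. LHS ≥ RHS throughout, so the claimed relation (<) fails for every integer in [-1000, 1000].

No integer in the range satisfies it.

Answer: Never true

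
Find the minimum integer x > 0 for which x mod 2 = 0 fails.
Testing positive integers:
x = 1: LHS = 1 mod 2 = 1; 1 = 0 — FAILS  ← smallest positive counterexample

Answer: x = 1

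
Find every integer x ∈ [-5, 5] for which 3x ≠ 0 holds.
Holds for: {-5, -4, -3, -2, -1, 1, 2, 3, 4, 5}
Fails for: {0}

Answer: {-5, -4, -3, -2, -1, 1, 2, 3, 4, 5}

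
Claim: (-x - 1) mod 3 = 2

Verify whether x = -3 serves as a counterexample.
Substitute x = -3 into the relation:
x = -3: LHS = (-(-3) - 1) mod 3 = 2 mod 3 = 2; 2 = 2 — holds

The claim holds here, so x = -3 is not a counterexample. (A counterexample exists elsewhere, e.g. x = 1.)

Answer: No, x = -3 is not a counterexample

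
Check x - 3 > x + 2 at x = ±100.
x = 100: LHS = 100 - 3 = 97, RHS = 100 + 2 = 102; 97 > 102 — FAILS
x = -100: LHS = (-100) - 3 = -103, RHS = (-100) + 2 = -98; -103 > -98 — FAILS

Answer: No, fails for both x = 100 and x = -100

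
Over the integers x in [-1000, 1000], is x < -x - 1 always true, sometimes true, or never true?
Holds at x = -1: RHS = -(-1) - 1 = 0; -1 < 0 — holds
Fails at x = 0: RHS = -0 - 1 = -1; 0 < -1 — FAILS
It is satisfied by some integers in the range but not all.

Answer: Sometimes true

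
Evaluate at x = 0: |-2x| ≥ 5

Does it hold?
x = 0: LHS = |-2·0| = |0| = 0; 0 ≥ 5 — FAILS

The relation fails at x = 0, so x = 0 is a counterexample.

Answer: No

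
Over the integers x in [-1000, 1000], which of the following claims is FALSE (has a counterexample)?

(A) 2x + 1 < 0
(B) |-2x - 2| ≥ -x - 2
(A) x = 0: LHS = 2·0 + 1 = 1; 1 < 0 — FAILS

(B) Over all integers in [-1000, 1000], LHS − RHS is smallest at x = -1, where it equals 1:
x = -1: LHS = |-2·(-1) - 2| = |0| = 0, RHS = -(-1) - 2 = -1; 0 ≥ -1 — holds
At the ends of the range:
x = -1000: LHS = |-2·(-1000) - 2| = |1998| = 1998, RHS = -(-1000) - 2 = 998; 1998 ≥ 998 — holds
x = 1000: LHS = |-2·1000 - 2| = |-2002| = 2002, RHS = -1000 - 2 = -1002; 2002 ≥ -1002 — holds
Hence LHS − RHS is never negative, i.e. LHS ≥ RHS throughout, so the relation holds for every integer in [-1000, 1000].

Only (A) has a counterexample.

Answer: A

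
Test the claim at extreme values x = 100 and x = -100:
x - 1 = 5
x = 100: LHS = 100 - 1 = 99; 99 = 5 — FAILS
x = -100: LHS = (-100) - 1 = -101; -101 = 5 — FAILS

Answer: No, fails for both x = 100 and x = -100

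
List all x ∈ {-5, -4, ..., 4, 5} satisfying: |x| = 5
Holds for: {-5, 5}
Fails for: {-4, -3, -2, -1, 0, 1, 2, 3, 4}

Answer: {-5, 5}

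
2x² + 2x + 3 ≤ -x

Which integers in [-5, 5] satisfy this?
Over all integers in [-5, 5], LHS − RHS is smallest at x = -1, where it equals 2:
x = -1: LHS = 2·(-1)² + 2·(-1) + 3 = 3, RHS = -(-1) = 1; 3 ≤ 1 — FAILS
At the ends of the range:
x = -5: LHS = 2·(-5)² + 2·(-5) + 3 = 43, RHS = -(-5) = 5; 43 ≤ 5 — FAILS
x = 5: LHS = 2·5² + 2·5 + 3 = 63; 63 ≤ -5 — FAILS
Hence LHS − RHS is never zero or negative, i.e. LHS > RHS throughout, so the claimed relation (≤) fails for every integer in [-5, 5].

Answer: None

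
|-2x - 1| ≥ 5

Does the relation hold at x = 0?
x = 0: LHS = |-2·0 - 1| = |-1| = 1; 1 ≥ 5 — FAILS

The relation fails at x = 0, so x = 0 is a counterexample.

Answer: No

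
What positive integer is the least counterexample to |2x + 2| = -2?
Testing positive integers:
x = 1: LHS = |2·1 + 2| = |4| = 4; 4 = -2 — FAILS  ← smallest positive counterexample

Answer: x = 1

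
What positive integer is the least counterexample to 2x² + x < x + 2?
Testing positive integers:
x = 1: LHS = 2·1² + 1 = 3, RHS = 1 + 2 = 3; 3 < 3 — FAILS  ← smallest positive counterexample

Answer: x = 1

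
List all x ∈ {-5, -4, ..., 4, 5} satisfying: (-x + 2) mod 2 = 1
Holds for: {-5, -3, -1, 1, 3, 5}
Fails for: {-4, -2, 0, 2, 4}

Answer: {-5, -3, -1, 1, 3, 5}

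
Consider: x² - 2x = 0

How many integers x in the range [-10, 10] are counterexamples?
Counterexamples in [-10, 10]: {-10, -9, -8, -7, -6, -5, -4, -3, -2, -1, 1, 3, 4, 5, 6, 7, 8, 9, 10}.

Counting them gives 19 values.

Answer: 19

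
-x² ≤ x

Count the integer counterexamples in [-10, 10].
Over all integers in [-10, 10], LHS − RHS is largest at x = 0, where it equals 0:
x = 0: LHS = -0² = 0; 0 ≤ 0 — holds
At the ends of the range:
x = -10: LHS = -(-10)² = -100; -100 ≤ -10 — holds
x = 10: LHS = -10² = -100; -100 ≤ 10 — holds
Hence LHS − RHS is never positive, i.e. LHS ≤ RHS throughout, so the relation holds for every integer in [-10, 10].

No counterexample appears in that range.

Answer: 0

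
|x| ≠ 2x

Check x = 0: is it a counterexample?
Substitute x = 0 into the relation:
x = 0: LHS = |0| = 0, RHS = 2·0 = 0; 0 ≠ 0 — FAILS

Since the claim fails at x = 0, this value is a counterexample.

Answer: Yes, x = 0 is a counterexample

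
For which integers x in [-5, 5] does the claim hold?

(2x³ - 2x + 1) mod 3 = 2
For a polynomial with integer coefficients, its value mod 3 depends only on x mod 3, so it suffices to check one representative of each residue class, x = 0, 1, 2:
x = 0: LHS = (2·0³ - 2·0 + 1) mod 3 = 1 mod 3 = 1; 1 = 2 — FAILS
x = 1: LHS = (2·1³ - 2·1 + 1) mod 3 = 1 mod 3 = 1; 1 = 2 — FAILS
x = 2: LHS = (2·2³ - 2·2 + 1) mod 3 = 13 mod 3 = 1; 1 = 2 — FAILS
The relation fails in every residue class, so the claimed relation (=) fails for every integer in [-5, 5].

Answer: None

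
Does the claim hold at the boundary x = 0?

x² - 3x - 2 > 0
x = 0: LHS = 0² - 3·0 - 2 = -2; -2 > 0 — FAILS

The relation fails at x = 0, so x = 0 is a counterexample.

Answer: No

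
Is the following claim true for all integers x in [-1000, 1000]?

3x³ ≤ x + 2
The claim fails at x = 2:
x = 2: LHS = 3·2³ = 24, RHS = 2 + 2 = 4; 24 ≤ 4 — FAILS

Because a single integer refutes it, the statement is false.

Answer: False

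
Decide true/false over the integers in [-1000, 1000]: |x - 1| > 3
The claim fails at x = 0:
x = 0: LHS = |0 - 1| = |-1| = 1; 1 > 3 — FAILS

Because a single integer refutes it, the statement is false.

Answer: False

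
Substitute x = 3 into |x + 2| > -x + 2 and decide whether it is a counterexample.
Substitute x = 3 into the relation:
x = 3: LHS = |3 + 2| = |5| = 5, RHS = -3 + 2 = -1; 5 > -1 — holds

The claim holds here, so x = 3 is not a counterexample. (A counterexample exists elsewhere, e.g. x = 0.)

Answer: No, x = 3 is not a counterexample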